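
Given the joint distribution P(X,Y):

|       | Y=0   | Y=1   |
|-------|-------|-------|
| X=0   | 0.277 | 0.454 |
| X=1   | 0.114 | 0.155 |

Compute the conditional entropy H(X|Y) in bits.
0.8388 bits

H(X|Y) = H(X,Y) - H(Y)

H(X,Y) = -Σ_{x,y} P(x,y) log₂ P(x,y). Per-cell terms -P(x,y)·log₂P(x,y):
  X=0: 0.51302, 0.51721
  X=1: 0.35715, 0.41690
Sum of the 4 terms: H(X,Y) = 1.80428 bits

Marginal of Y (column sums):
  P(Y=0) = 0.277 + 0.114 = 0.391
  P(Y=1) = 0.454 + 0.155 = 0.609
H(Y) = -[0.391·log₂(0.391) + 0.609·log₂(0.609)]
  = 0.52971 + 0.43573 = 0.96544 bits

H(X|Y) = H(X,Y) - H(Y) = 1.80428 - 0.96544 = 0.8388 bits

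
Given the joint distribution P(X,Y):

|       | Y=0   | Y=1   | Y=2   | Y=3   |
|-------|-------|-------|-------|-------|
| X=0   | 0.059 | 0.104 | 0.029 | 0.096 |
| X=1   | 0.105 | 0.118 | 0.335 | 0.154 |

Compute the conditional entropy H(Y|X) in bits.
1.8365 bits

H(Y|X) = H(X,Y) - H(X)

H(X,Y) = -Σ_{x,y} P(x,y) log₂ P(x,y). Per-cell terms -P(x,y)·log₂P(x,y):
  X=0: 0.2409, 0.3396, 0.1481, 0.3246
  X=1: 0.3414, 0.3638, 0.5286, 0.4156
Sum of the 8 terms: H(X,Y) = 2.7026 bits

Marginal of X (row sums):
  P(X=0) = 0.059 + 0.104 + 0.029 + 0.096 = 0.288
  P(X=1) = 0.105 + 0.118 + 0.335 + 0.154 = 0.712
H(X) = -[0.288·log₂(0.288) + 0.712·log₂(0.712)]
  = 0.5172 + 0.3489 = 0.8661 bits

H(Y|X) = H(X,Y) - H(X) = 2.7026 - 0.8661 = 1.8365 bits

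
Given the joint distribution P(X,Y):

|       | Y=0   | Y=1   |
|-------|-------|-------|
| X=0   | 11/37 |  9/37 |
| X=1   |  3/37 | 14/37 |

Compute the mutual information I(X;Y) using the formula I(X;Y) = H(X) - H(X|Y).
0.1114 bits

I(X;Y) = H(X) - H(X|Y)

Marginal of X (row sums):
  P(X=0) = 11/37 + 9/37 = 20/37
  P(X=1) = 3/37 + 14/37 = 17/37
H(X) = -[(20/37)·log₂(20/37) + (17/37)·log₂(17/37)]
  = 0.479743 + 0.515509 = 0.99525 bits

Marginal of Y (column sums):
  P(Y=0) = 11/37 + 3/37 = 14/37
  P(Y=1) = 9/37 + 14/37 = 23/37
H(X|Y) = Σ_y P(y)·H(X|Y=y):
  Y=0: P(Y=0) = 14/37, P(X|Y=0) = (11/14, 3/14) → H(X|Y=0) = 0.749595
  Y=1: P(Y=1) = 23/37, P(X|Y=1) = (9/23, 14/23) → H(X|Y=1) = 0.965636
H(X|Y) = (14/37)·0.749595 + (23/37)·0.965636 = 0.88389 bits

I(X;Y) = H(X) - H(X|Y) = 0.99525 - 0.88389 = 0.1114 bits

Cross-check via I(X;Y) = H(X) + H(Y) - H(X,Y): computing H(Y) from the column sums and H(X,Y) from the 4 cells in the same way gives H(Y) = 0.95689 bits and H(X,Y) = 1.84078 bits, so
I(X;Y) = 0.99525 + 0.95689 - 1.84078 = 0.1114 bits ✓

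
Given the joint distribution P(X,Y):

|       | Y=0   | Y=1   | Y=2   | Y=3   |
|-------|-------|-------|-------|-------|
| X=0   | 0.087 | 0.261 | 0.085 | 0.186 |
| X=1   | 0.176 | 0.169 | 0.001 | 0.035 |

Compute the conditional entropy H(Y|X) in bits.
1.6610 bits

H(Y|X) = H(X,Y) - H(X)

H(X,Y) = -Σ_{x,y} P(x,y) log₂ P(x,y). Per-cell terms -P(x,y)·log₂P(x,y):
  X=0: 0.306487, 0.505786, 0.302293, 0.451352
  X=1: 0.441118, 0.433469, 0.009966, 0.169278
Sum of the 8 terms: H(X,Y) = 2.619749 bits

Marginal of X (row sums):
  P(X=0) = 0.087 + 0.261 + 0.085 + 0.186 = 0.619
  P(X=1) = 0.176 + 0.169 + 0.001 + 0.035 = 0.381
H(X) = -[0.619·log₂(0.619) + 0.381·log₂(0.381)]
  = 0.428341 + 0.530404 = 0.958745 bits

H(Y|X) = H(X,Y) - H(X) = 2.619749 - 0.958745 = 1.6610 bits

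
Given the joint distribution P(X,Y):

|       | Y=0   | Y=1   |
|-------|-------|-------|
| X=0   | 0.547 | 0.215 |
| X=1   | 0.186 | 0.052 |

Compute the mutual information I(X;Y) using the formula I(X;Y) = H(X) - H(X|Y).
0.0028 bits

I(X;Y) = H(X) - H(X|Y)

Marginal of X (row sums):
  P(X=0) = 0.547 + 0.215 = 0.762
  P(X=1) = 0.186 + 0.052 = 0.238
H(X) = -[0.762·log₂(0.762) + 0.238·log₂(0.238)]
  = 0.2988 + 0.4929 = 0.7917 bits

Marginal of Y (column sums):
  P(Y=0) = 0.547 + 0.186 = 0.733
  P(Y=1) = 0.215 + 0.052 = 0.267
H(X|Y) = Σ_y P(y)·H(X|Y=y):
  Y=0: P(Y=0) = 0.733, P(X|Y=0) = (547/733, 186/733) → H(X|Y=0) = 0.8172
  Y=1: P(Y=1) = 0.267, P(X|Y=1) = (215/267, 52/267) → H(X|Y=1) = 0.7113
H(X|Y) = 0.733·0.8172 + 0.267·0.7113 = 0.7889 bits

I(X;Y) = H(X) - H(X|Y) = 0.7917 - 0.7889 = 0.0028 bits

Cross-check via I(X;Y) = H(X) + H(Y) - H(X,Y): computing H(Y) from the column sums and H(X,Y) from the 4 cells in the same way gives H(Y) = 0.8371 bits and H(X,Y) = 1.6260 bits, so
I(X;Y) = 0.7917 + 0.8371 - 1.6260 = 0.0028 bits ✓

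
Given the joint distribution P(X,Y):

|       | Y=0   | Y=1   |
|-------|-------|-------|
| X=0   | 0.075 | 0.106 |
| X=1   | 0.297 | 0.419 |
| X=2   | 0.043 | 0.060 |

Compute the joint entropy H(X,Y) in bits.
2.1082 bits

H(X,Y) = -Σ_{x,y} P(x,y) log₂ P(x,y). Per-cell terms -P(x,y)·log₂P(x,y):
  X=0: 0.2803, 0.3432
  X=1: 0.5202, 0.5258
  X=2: 0.1952, 0.2435
Sum of the 6 terms: H(X,Y) = 2.1082 bits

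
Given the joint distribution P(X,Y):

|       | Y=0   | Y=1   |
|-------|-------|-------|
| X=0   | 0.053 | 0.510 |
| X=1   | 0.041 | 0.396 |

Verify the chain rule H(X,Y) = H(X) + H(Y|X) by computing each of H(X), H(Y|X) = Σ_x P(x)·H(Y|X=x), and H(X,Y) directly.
H(X) = 0.9885 bits, H(Y|X) = 0.4497 bits, H(X,Y) = 1.4382 bits

Marginal of X (row sums):
  P(X=0) = 0.053 + 0.510 = 0.563
  P(X=1) = 0.041 + 0.396 = 0.437
H(X) = -[0.563·log₂(0.563) + 0.437·log₂(0.437)]
  = 0.46661 + 0.52191 = 0.9885 bits

H(Y|X) = Σ_x P(x)·H(Y|X=x):
  X=0: P(X=0) = 0.563, P(Y|X=0) = (53/563, 510/563) → H(Y|X=0) = 0.45013
  X=1: P(X=1) = 0.437, P(Y|X=1) = (41/437, 396/437) → H(Y|X=1) = 0.44910
H(Y|X) = 0.563·0.45013 + 0.437·0.44910 = 0.4497 bits

H(X,Y) = -Σ_{x,y} P(x,y) log₂ P(x,y). Per-cell terms -P(x,y)·log₂P(x,y):
  X=0: 0.22461, 0.49543
  X=1: 0.18894, 0.52923
Sum of the 4 terms: H(X,Y) = 1.4382 bits

Chain rule check:
  H(X) + H(Y|X) = 0.9885 + 0.4497 = 1.4382 bits
  H(X,Y) = 1.4382 bits
✓ Chain rule verified.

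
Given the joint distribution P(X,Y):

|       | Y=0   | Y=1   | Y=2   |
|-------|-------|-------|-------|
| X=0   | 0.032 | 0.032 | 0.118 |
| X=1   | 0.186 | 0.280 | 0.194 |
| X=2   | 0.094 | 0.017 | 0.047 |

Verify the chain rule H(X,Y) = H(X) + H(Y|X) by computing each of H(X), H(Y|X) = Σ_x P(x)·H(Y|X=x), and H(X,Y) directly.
H(X) = 1.2636 bits, H(Y|X) = 1.4705 bits, H(X,Y) = 2.7341 bits

Marginal of X (row sums):
  P(X=0) = 0.032 + 0.032 + 0.118 = 0.182
  P(X=1) = 0.186 + 0.280 + 0.194 = 0.660
  P(X=2) = 0.094 + 0.017 + 0.047 = 0.158
H(X) = -[0.182·log₂(0.182) + 0.660·log₂(0.660) + 0.158·log₂(0.158)]
  = 0.4474 + 0.3956 + 0.4206 = 1.2636 bits

H(Y|X) = Σ_x P(x)·H(Y|X=x):
  X=0: P(X=0) = 0.182, P(Y|X=0) = (16/91, 16/91, 59/91) → H(Y|X=0) = 1.2872
  X=1: P(X=1) = 0.660, P(Y|X=1) = (31/110, 14/33, 97/330) → H(Y|X=1) = 1.5589
  X=2: P(X=2) = 0.158, P(Y|X=2) = (47/79, 17/158, 47/158) → H(Y|X=2) = 1.3121
H(Y|X) = 0.182·1.2872 + 0.660·1.5589 + 0.158·1.3121 = 1.4705 bits

H(X,Y) = -Σ_{x,y} P(x,y) log₂ P(x,y). Per-cell terms -P(x,y)·log₂P(x,y):
  X=0: 0.1589, 0.1589, 0.3638
  X=1: 0.4514, 0.5142, 0.4590
  X=2: 0.3207, 0.0999, 0.2073
Sum of the 9 terms: H(X,Y) = 2.7341 bits

Chain rule check:
  H(X) + H(Y|X) = 1.2636 + 1.4705 = 2.7341 bits
  H(X,Y) = 2.7341 bits
✓ Chain rule verified.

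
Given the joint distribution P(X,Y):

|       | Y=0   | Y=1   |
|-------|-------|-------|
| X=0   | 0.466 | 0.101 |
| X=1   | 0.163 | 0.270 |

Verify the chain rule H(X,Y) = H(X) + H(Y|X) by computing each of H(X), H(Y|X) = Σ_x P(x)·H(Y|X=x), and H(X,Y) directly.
H(X) = 0.9870 bits, H(Y|X) = 0.7970 bits, H(X,Y) = 1.7840 bits

Marginal of X (row sums):
  P(X=0) = 0.466 + 0.101 = 0.567
  P(X=1) = 0.163 + 0.270 = 0.433
H(X) = -[0.567·log₂(0.567) + 0.433·log₂(0.433)]
  = 0.4641 + 0.5229 = 0.9870 bits

H(Y|X) = Σ_x P(x)·H(Y|X=x):
  X=0: P(X=0) = 0.567, P(Y|X=0) = (466/567, 101/567) → H(Y|X=0) = 0.6760
  X=1: P(X=1) = 0.433, P(Y|X=1) = (163/433, 270/433) → H(Y|X=1) = 0.9555
H(Y|X) = 0.567·0.6760 + 0.433·0.9555 = 0.7970 bits

H(X,Y) = -Σ_{x,y} P(x,y) log₂ P(x,y). Per-cell terms -P(x,y)·log₂P(x,y):
  X=0: 0.5133, 0.3341
  X=1: 0.4266, 0.5100
Sum of the 4 terms: H(X,Y) = 1.7840 bits

Chain rule check:
  H(X) + H(Y|X) = 0.9870 + 0.7970 = 1.7840 bits
  H(X,Y) = 1.7840 bits
✓ Chain rule verified.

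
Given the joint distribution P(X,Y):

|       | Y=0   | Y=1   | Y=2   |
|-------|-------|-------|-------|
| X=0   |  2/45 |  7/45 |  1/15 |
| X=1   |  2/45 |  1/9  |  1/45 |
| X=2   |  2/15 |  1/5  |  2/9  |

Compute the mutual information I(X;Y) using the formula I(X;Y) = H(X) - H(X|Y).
0.0562 bits

I(X;Y) = H(X) - H(X|Y)

Marginal of X (row sums):
  P(X=0) = 2/45 + 7/45 + 1/15 = 4/15
  P(X=1) = 2/45 + 1/9 + 1/45 = 8/45
  P(X=2) = 2/15 + 1/5 + 2/9 = 5/9
H(X) = -[(4/15)·log₂(4/15) + (8/45)·log₂(8/45) + (5/9)·log₂(5/9)]
  = 0.5085 + 0.4430 + 0.4711 = 1.4226 bits

Marginal of Y (column sums):
  P(Y=0) = 2/45 + 2/45 + 2/15 = 2/9
  P(Y=1) = 7/45 + 1/9 + 1/5 = 7/15
  P(Y=2) = 1/15 + 1/45 + 2/9 = 14/45
H(X|Y) = Σ_y P(y)·H(X|Y=y):
  Y=0: P(Y=0) = 2/9, P(X|Y=0) = (1/5, 1/5, 3/5) → H(X|Y=0) = 1.3710
  Y=1: P(Y=1) = 7/15, P(X|Y=1) = (1/3, 5/21, 3/7) → H(X|Y=1) = 1.5452
  Y=2: P(Y=2) = 14/45, P(X|Y=2) = (3/14, 1/14, 5/7) → H(X|Y=2) = 1.0949
H(X|Y) = (2/9)·1.3710 + (7/15)·1.5452 + (14/45)·1.0949 = 1.3664 bits

I(X;Y) = H(X) - H(X|Y) = 1.4226 - 1.3664 = 0.0562 bits

Cross-check via I(X;Y) = H(X) + H(Y) - H(X,Y): computing H(Y) from the column sums and H(X,Y) from the 9 cells in the same way gives H(Y) = 1.5194 bits and H(X,Y) = 2.8858 bits, so
I(X;Y) = 1.4226 + 1.5194 - 2.8858 = 0.0562 bits ✓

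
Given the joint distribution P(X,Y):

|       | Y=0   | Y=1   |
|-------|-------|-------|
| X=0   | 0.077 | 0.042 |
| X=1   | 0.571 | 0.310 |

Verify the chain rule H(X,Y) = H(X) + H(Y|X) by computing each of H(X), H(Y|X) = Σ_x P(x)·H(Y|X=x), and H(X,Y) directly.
H(X) = 0.5265 bits, H(Y|X) = 0.9358 bits, H(X,Y) = 1.4623 bits

Marginal of X (row sums):
  P(X=0) = 0.077 + 0.042 = 0.119
  P(X=1) = 0.571 + 0.310 = 0.881
H(X) = -[0.119·log₂(0.119) + 0.881·log₂(0.881)]
  = 0.36545 + 0.16103 = 0.5265 bits

H(Y|X) = Σ_x P(x)·H(Y|X=x):
  X=0: P(X=0) = 0.119, P(Y|X=0) = (11/17, 6/17) → H(Y|X=0) = 0.93667
  X=1: P(X=1) = 0.881, P(Y|X=1) = (571/881, 310/881) → H(Y|X=1) = 0.93573
H(Y|X) = 0.119·0.93667 + 0.881·0.93573 = 0.9358 bits

H(X,Y) = -Σ_{x,y} P(x,y) log₂ P(x,y). Per-cell terms -P(x,y)·log₂P(x,y):
  X=0: 0.28482, 0.19209
  X=1: 0.46162, 0.52379
Sum of the 4 terms: H(X,Y) = 1.4623 bits

Chain rule check:
  H(X) + H(Y|X) = 0.5265 + 0.9358 = 1.4623 bits
  H(X,Y) = 1.4623 bits
✓ Chain rule verified.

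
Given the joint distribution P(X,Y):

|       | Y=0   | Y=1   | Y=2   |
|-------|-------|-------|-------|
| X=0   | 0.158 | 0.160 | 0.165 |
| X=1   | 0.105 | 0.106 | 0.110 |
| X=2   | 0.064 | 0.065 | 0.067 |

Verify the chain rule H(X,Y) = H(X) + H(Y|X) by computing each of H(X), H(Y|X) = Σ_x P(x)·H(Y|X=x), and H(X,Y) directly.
H(X) = 1.4941 bits, H(Y|X) = 1.5847 bits, H(X,Y) = 3.0788 bits

Marginal of X (row sums):
  P(X=0) = 0.158 + 0.160 + 0.165 = 0.483
  P(X=1) = 0.105 + 0.106 + 0.110 = 0.321
  P(X=2) = 0.064 + 0.065 + 0.067 = 0.196
H(X) = -[0.483·log₂(0.483) + 0.321·log₂(0.321) + 0.196·log₂(0.196)]
  = 0.5071 + 0.5262 + 0.4608 = 1.4941 bits

H(Y|X) = Σ_x P(x)·H(Y|X=x):
  X=0: P(X=0) = 0.483, P(Y|X=0) = (158/483, 160/483, 55/161) → H(Y|X=0) = 1.5847
  X=1: P(X=1) = 0.321, P(Y|X=1) = (35/107, 106/321, 110/321) → H(Y|X=1) = 1.5847
  X=2: P(X=2) = 0.196, P(Y|X=2) = (16/49, 65/196, 67/196) → H(Y|X=2) = 1.5847
H(Y|X) = 0.483·1.5847 + 0.321·1.5847 + 0.196·1.5847 = 1.5847 bits

H(X,Y) = -Σ_{x,y} P(x,y) log₂ P(x,y). Per-cell terms -P(x,y)·log₂P(x,y):
  X=0: 0.4206, 0.4230, 0.4289
  X=1: 0.3414, 0.3432, 0.3503
  X=2: 0.2538, 0.2563, 0.2613
Sum of the 9 terms: H(X,Y) = 3.0788 bits

Chain rule check:
  H(X) + H(Y|X) = 1.4941 + 1.5847 = 3.0788 bits
  H(X,Y) = 3.0788 bits
✓ Chain rule verified.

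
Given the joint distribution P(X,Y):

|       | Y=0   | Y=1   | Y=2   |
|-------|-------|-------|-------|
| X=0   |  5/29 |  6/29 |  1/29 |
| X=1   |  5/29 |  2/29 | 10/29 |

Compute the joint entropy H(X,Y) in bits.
2.3080 bits

H(X,Y) = -Σ_{x,y} P(x,y) log₂ P(x,y). Per-cell terms -P(x,y)·log₂P(x,y):
  X=0: 0.43725, 0.47028, 0.16752
  X=1: 0.43725, 0.26607, 0.52967
Sum of the 6 terms: H(X,Y) = 2.3080 bits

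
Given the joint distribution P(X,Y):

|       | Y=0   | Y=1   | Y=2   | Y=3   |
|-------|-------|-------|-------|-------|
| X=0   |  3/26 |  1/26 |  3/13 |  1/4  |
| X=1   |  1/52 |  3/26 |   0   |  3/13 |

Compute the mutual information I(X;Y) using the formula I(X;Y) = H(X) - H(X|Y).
0.2624 bits

I(X;Y) = H(X) - H(X|Y)

Marginal of X (row sums):
  P(X=0) = 3/26 + 1/26 + 3/13 + 1/4 = 33/52
  P(X=1) = 1/52 + 3/26 + 0 + 3/13 = 19/52
H(X) = -[(33/52)·log₂(33/52) + (19/52)·log₂(19/52)]
  = 0.416337 + 0.530726 = 0.94706 bits

Marginal of Y (column sums):
  P(Y=0) = 3/26 + 1/52 = 7/52
  P(Y=1) = 1/26 + 3/26 = 2/13
  P(Y=2) = 3/13 + 0 = 3/13
  P(Y=3) = 1/4 + 3/13 = 25/52
H(X|Y) = Σ_y P(y)·H(X|Y=y):
  Y=0: P(Y=0) = 7/52, P(X|Y=0) = (6/7, 1/7) → H(X|Y=0) = 0.591673
  Y=1: P(Y=1) = 2/13, P(X|Y=1) = (1/4, 3/4) → H(X|Y=1) = 0.811278
  Y=2: P(Y=2) = 3/13, P(X|Y=2) = (1, 0) → H(X|Y=2) = 0.000000
  Y=3: P(Y=3) = 25/52, P(X|Y=3) = (13/25, 12/25) → H(X|Y=3) = 0.998846
H(X|Y) = (7/52)·0.591673 + (2/13)·0.811278 + (3/13)·0.000000 + (25/52)·0.998846 = 0.68467 bits

I(X;Y) = H(X) - H(X|Y) = 0.94706 - 0.68467 = 0.2624 bits

Cross-check via I(X;Y) = H(X) + H(Y) - H(X,Y): computing H(Y) from the column sums and H(X,Y) from the 8 cells in the same way gives H(Y) = 1.80107 bits and H(X,Y) = 2.48574 bits, so
I(X;Y) = 0.94706 + 1.80107 - 2.48574 = 0.2624 bits ✓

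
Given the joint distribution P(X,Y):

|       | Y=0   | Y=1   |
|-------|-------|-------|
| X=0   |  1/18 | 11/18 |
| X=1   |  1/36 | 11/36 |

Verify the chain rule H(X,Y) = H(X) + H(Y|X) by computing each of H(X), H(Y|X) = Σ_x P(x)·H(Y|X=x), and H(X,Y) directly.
H(X) = 0.9183 bits, H(Y|X) = 0.4138 bits, H(X,Y) = 1.3321 bits

Marginal of X (row sums):
  P(X=0) = 1/18 + 11/18 = 2/3
  P(X=1) = 1/36 + 11/36 = 1/3
H(X) = -[(2/3)·log₂(2/3) + (1/3)·log₂(1/3)]
  = 0.38998 + 0.52832 = 0.9183 bits

H(Y|X) = Σ_x P(x)·H(Y|X=x):
  X=0: P(X=0) = 2/3, P(Y|X=0) = (1/12, 11/12) → H(Y|X=0) = 0.41382
  X=1: P(X=1) = 1/3, P(Y|X=1) = (1/12, 11/12) → H(Y|X=1) = 0.41382
H(Y|X) = (2/3)·0.41382 + (1/3)·0.41382 = 0.4138 bits

H(X,Y) = -Σ_{x,y} P(x,y) log₂ P(x,y). Per-cell terms -P(x,y)·log₂P(x,y):
  X=0: 0.23166, 0.43419
  X=1: 0.14361, 0.52265
Sum of the 4 terms: H(X,Y) = 1.3321 bits

Chain rule check:
  H(X) + H(Y|X) = 0.9183 + 0.4138 = 1.3321 bits
  H(X,Y) = 1.3321 bits
✓ Chain rule verified.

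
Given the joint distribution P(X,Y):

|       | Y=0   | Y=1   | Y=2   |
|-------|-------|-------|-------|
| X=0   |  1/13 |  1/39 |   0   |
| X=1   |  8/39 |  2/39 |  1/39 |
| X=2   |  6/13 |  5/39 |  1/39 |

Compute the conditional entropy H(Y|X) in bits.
0.9915 bits

H(Y|X) = H(X,Y) - H(X)

H(X,Y) = -Σ_{x,y} P(x,y) log₂ P(x,y). Per-cell terms -P(x,y)·log₂P(x,y):
  X=0: 0.284649, 0.135523, 0.000000
  X=1: 0.468800, 0.219764, 0.135523
  X=2: 0.514836, 0.379933, 0.135523
  (cells with P = 0 contribute 0)
Sum of the 9 terms: H(X,Y) = 2.27455 bits

Marginal of X (row sums):
  P(X=0) = 1/13 + 1/39 + 0 = 4/39
  P(X=1) = 8/39 + 2/39 + 1/39 = 11/39
  P(X=2) = 6/13 + 5/39 + 1/39 = 8/13
H(X) = -[(4/39)·log₂(4/39) + (11/39)·log₂(11/39) + (8/13)·log₂(8/13)]
  = 0.336964 + 0.515017 + 0.431040 = 1.28302 bits

H(Y|X) = H(X,Y) - H(X) = 2.27455 - 1.28302 = 0.9915 bits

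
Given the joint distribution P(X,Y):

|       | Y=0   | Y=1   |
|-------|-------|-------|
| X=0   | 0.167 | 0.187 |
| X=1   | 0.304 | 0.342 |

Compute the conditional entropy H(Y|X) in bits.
0.9976 bits

H(Y|X) = H(X,Y) - H(X)

H(X,Y) = -Σ_{x,y} P(x,y) log₂ P(x,y). Per-cell terms -P(x,y)·log₂P(x,y):
  X=0: 0.43121, 0.45233
  X=1: 0.52223, 0.52939
Sum of the 4 terms: H(X,Y) = 1.9352 bits

Marginal of X (row sums):
  P(X=0) = 0.167 + 0.187 = 0.354
  P(X=1) = 0.304 + 0.342 = 0.646
H(X) = -[0.354·log₂(0.354) + 0.646·log₂(0.646)]
  = 0.53036 + 0.40723 = 0.9376 bits

H(Y|X) = H(X,Y) - H(X) = 1.9352 - 0.9376 = 0.9976 bits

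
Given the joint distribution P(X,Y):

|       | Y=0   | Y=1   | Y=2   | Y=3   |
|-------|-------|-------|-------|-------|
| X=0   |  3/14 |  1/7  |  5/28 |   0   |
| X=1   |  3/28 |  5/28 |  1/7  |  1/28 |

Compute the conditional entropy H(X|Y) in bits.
0.9323 bits

H(X|Y) = H(X,Y) - H(Y)

H(X,Y) = -Σ_{x,y} P(x,y) log₂ P(x,y). Per-cell terms -P(x,y)·log₂P(x,y):
  X=0: 0.476227, 0.401051, 0.443826, 0.000000
  X=1: 0.345256, 0.443826, 0.401051, 0.171691
  (cells with P = 0 contribute 0)
Sum of the 8 terms: H(X,Y) = 2.68293 bits

Marginal of Y (column sums):
  P(Y=0) = 3/14 + 3/28 = 9/28
  P(Y=1) = 1/7 + 5/28 = 9/28
  P(Y=2) = 5/28 + 1/7 = 9/28
  P(Y=3) = 0 + 1/28 = 1/28
H(Y) = -[(9/28)·log₂(9/28) + (9/28)·log₂(9/28) + (9/28)·log₂(9/28) + (1/28)·log₂(1/28)]
  = 0.526317 + 0.526317 + 0.526317 + 0.171691 = 1.75064 bits

H(X|Y) = H(X,Y) - H(Y) = 2.68293 - 1.75064 = 0.9323 bits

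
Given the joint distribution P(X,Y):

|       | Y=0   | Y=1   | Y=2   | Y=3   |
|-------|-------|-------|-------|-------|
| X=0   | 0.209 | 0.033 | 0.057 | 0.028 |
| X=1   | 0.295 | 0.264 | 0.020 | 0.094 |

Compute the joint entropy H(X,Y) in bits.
2.4748 bits

H(X,Y) = -Σ_{x,y} P(x,y) log₂ P(x,y). Per-cell terms -P(x,y)·log₂P(x,y):
  X=0: 0.4720, 0.1624, 0.2356, 0.1444
  X=1: 0.5196, 0.5072, 0.1129, 0.3207
Sum of the 8 terms: H(X,Y) = 2.4748 bits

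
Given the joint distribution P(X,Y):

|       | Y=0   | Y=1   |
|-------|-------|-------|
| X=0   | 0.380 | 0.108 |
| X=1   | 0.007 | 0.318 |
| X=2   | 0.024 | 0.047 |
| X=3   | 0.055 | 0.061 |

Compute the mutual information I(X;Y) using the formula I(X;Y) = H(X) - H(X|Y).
0.3945 bits

I(X;Y) = H(X) - H(X|Y)

Marginal of X (row sums):
  P(X=0) = 0.380 + 0.108 = 0.488
  P(X=1) = 0.007 + 0.318 = 0.325
  P(X=2) = 0.024 + 0.047 = 0.071
  P(X=3) = 0.055 + 0.061 = 0.116
H(X) = -[0.488·log₂(0.488) + 0.325·log₂(0.325) + 0.071·log₂(0.071) + 0.116·log₂(0.116)]
  = 0.5051 + 0.5270 + 0.2709 + 0.3605 = 1.6635 bits

Marginal of Y (column sums):
  P(Y=0) = 0.380 + 0.007 + 0.024 + 0.055 = 0.466
  P(Y=1) = 0.108 + 0.318 + 0.047 + 0.061 = 0.534
H(X|Y) = Σ_y P(y)·H(X|Y=y):
  Y=0: P(Y=0) = 0.466, P(X|Y=0) = (190/233, 7/466, 12/233, 55/466) → H(X|Y=0) = 0.9152
  Y=1: P(Y=1) = 0.534, P(X|Y=1) = (18/89, 53/89, 47/534, 61/534) → H(X|Y=1) = 1.5778
H(X|Y) = 0.466·0.9152 + 0.534·1.5778 = 1.2690 bits

I(X;Y) = H(X) - H(X|Y) = 1.6635 - 1.2690 = 0.3945 bits

Cross-check via I(X;Y) = H(X) + H(Y) - H(X,Y): computing H(Y) from the column sums and H(X,Y) from the 8 cells in the same way gives H(Y) = 0.9967 bits and H(X,Y) = 2.2657 bits, so
I(X;Y) = 1.6635 + 0.9967 - 2.2657 = 0.3945 bits ✓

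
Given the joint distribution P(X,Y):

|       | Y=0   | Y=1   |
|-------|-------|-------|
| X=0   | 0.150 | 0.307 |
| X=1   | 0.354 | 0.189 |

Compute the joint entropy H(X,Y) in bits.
1.9182 bits

H(X,Y) = -Σ_{x,y} P(x,y) log₂ P(x,y). Per-cell terms -P(x,y)·log₂P(x,y):
  X=0: 0.4105, 0.5230
  X=1: 0.5304, 0.4543
Sum of the 4 terms: H(X,Y) = 1.9182 bits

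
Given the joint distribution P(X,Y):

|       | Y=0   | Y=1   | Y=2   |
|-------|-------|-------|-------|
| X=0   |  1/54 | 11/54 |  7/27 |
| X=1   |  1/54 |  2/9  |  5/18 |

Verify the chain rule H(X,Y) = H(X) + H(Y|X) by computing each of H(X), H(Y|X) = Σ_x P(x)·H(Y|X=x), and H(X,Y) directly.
H(X) = 0.9990 bits, H(Y|X) = 1.1822 bits, H(X,Y) = 2.1812 bits

Marginal of X (row sums):
  P(X=0) = 1/54 + 11/54 + 7/27 = 13/27
  P(X=1) = 1/54 + 2/9 + 5/18 = 14/27
H(X) = -[(13/27)·log₂(13/27) + (14/27)·log₂(14/27)]
  = 0.5077 + 0.4913 = 0.9990 bits

H(Y|X) = Σ_x P(x)·H(Y|X=x):
  X=0: P(X=0) = 13/27, P(Y|X=0) = (1/26, 11/26, 7/13) → H(Y|X=0) = 1.1867
  X=1: P(X=1) = 14/27, P(Y|X=1) = (1/28, 3/7, 15/28) → H(Y|X=1) = 1.1780
H(Y|X) = (13/27)·1.1867 + (14/27)·1.1780 = 1.1822 bits

H(X,Y) = -Σ_{x,y} P(x,y) log₂ P(x,y). Per-cell terms -P(x,y)·log₂P(x,y):
  X=0: 0.1066, 0.4676, 0.5049
  X=1: 0.1066, 0.4822, 0.5133
Sum of the 6 terms: H(X,Y) = 2.1812 bits

Chain rule check:
  H(X) + H(Y|X) = 0.9990 + 1.1822 = 2.1812 bits
  H(X,Y) = 2.1812 bits
✓ Chain rule verified.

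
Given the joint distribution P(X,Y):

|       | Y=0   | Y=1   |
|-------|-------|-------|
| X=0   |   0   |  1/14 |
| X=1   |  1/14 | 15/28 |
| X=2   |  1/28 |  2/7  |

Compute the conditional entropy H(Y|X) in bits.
0.4790 bits

H(Y|X) = H(X,Y) - H(X)

H(X,Y) = -Σ_{x,y} P(x,y) log₂ P(x,y). Per-cell terms -P(x,y)·log₂P(x,y):
  X=0: 0.000000, 0.271954
  X=1: 0.271954, 0.482392
  X=2: 0.171691, 0.516387
  (cells with P = 0 contribute 0)
Sum of the 6 terms: H(X,Y) = 1.71438 bits

Marginal of X (row sums):
  P(X=0) = 0 + 1/14 = 1/14
  P(X=1) = 1/14 + 15/28 = 17/28
  P(X=2) = 1/28 + 2/7 = 9/28
H(X) = -[(1/14)·log₂(1/14) + (17/28)·log₂(17/28) + (9/28)·log₂(9/28)]
  = 0.271954 + 0.437077 + 0.526317 = 1.23535 bits

H(Y|X) = H(X,Y) - H(X) = 1.71438 - 1.23535 = 0.4790 bits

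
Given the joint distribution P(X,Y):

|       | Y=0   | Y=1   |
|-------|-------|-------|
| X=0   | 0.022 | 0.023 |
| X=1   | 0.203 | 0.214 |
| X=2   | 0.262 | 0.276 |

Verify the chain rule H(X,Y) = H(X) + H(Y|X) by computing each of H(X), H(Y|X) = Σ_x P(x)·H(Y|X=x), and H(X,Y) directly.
H(X) = 1.2087 bits, H(Y|X) = 0.9995 bits, H(X,Y) = 2.2082 bits

Marginal of X (row sums):
  P(X=0) = 0.022 + 0.023 = 0.045
  P(X=1) = 0.203 + 0.214 = 0.417
  P(X=2) = 0.262 + 0.276 = 0.538
H(X) = -[0.045·log₂(0.045) + 0.417·log₂(0.417) + 0.538·log₂(0.538)]
  = 0.20133 + 0.52620 + 0.48115 = 1.2087 bits

H(Y|X) = Σ_x P(x)·H(Y|X=x):
  X=0: P(X=0) = 0.045, P(Y|X=0) = (22/45, 23/45) → H(Y|X=0) = 0.99964
  X=1: P(X=1) = 0.417, P(Y|X=1) = (203/417, 214/417) → H(Y|X=1) = 0.99950
  X=2: P(X=2) = 0.538, P(Y|X=2) = (131/269, 138/269) → H(Y|X=2) = 0.99951
H(Y|X) = 0.045·0.99964 + 0.417·0.99950 + 0.538·0.99951 = 0.9995 bits

H(X,Y) = -Σ_{x,y} P(x,y) log₂ P(x,y). Per-cell terms -P(x,y)·log₂P(x,y):
  X=0: 0.12114, 0.12517
  X=1: 0.46699, 0.47600
  X=2: 0.50628, 0.51260
Sum of the 6 terms: H(X,Y) = 2.2082 bits

Chain rule check:
  H(X) + H(Y|X) = 1.2087 + 0.9995 = 2.2082 bits
  H(X,Y) = 2.2082 bits
✓ Chain rule verified.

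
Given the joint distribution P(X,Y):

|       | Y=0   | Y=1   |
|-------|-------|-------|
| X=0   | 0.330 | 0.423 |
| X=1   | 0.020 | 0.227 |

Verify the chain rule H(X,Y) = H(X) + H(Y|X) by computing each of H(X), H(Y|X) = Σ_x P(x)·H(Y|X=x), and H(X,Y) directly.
H(X) = 0.8065 bits, H(Y|X) = 0.8449 bits, H(X,Y) = 1.6514 bits

Marginal of X (row sums):
  P(X=0) = 0.330 + 0.423 = 0.753
  P(X=1) = 0.020 + 0.227 = 0.247
H(X) = -[0.753·log₂(0.753) + 0.247·log₂(0.247)]
  = 0.3082 + 0.4983 = 0.8065 bits

H(Y|X) = Σ_x P(x)·H(Y|X=x):
  X=0: P(X=0) = 0.753, P(Y|X=0) = (110/251, 141/251) → H(Y|X=0) = 0.9890
  X=1: P(X=1) = 0.247, P(Y|X=1) = (20/247, 227/247) → H(Y|X=1) = 0.4056
H(Y|X) = 0.753·0.9890 + 0.247·0.4056 = 0.8449 bits

H(X,Y) = -Σ_{x,y} P(x,y) log₂ P(x,y). Per-cell terms -P(x,y)·log₂P(x,y):
  X=0: 0.5278, 0.5251
  X=1: 0.1129, 0.4856
Sum of the 4 terms: H(X,Y) = 1.6514 bits

Chain rule check:
  H(X) + H(Y|X) = 0.8065 + 0.8449 = 1.6514 bits
  H(X,Y) = 1.6514 bits
✓ Chain rule verified.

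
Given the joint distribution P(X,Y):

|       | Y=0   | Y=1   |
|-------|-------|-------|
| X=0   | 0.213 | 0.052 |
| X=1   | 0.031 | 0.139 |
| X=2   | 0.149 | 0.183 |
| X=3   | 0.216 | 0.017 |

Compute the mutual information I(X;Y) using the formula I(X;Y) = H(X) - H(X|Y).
0.2424 bits

I(X;Y) = H(X) - H(X|Y)

Marginal of X (row sums):
  P(X=0) = 0.213 + 0.052 = 0.265
  P(X=1) = 0.031 + 0.139 = 0.170
  P(X=2) = 0.149 + 0.183 = 0.332
  P(X=3) = 0.216 + 0.017 = 0.233
H(X) = -[0.265·log₂(0.265) + 0.170·log₂(0.170) + 0.332·log₂(0.332) + 0.233·log₂(0.233)]
  = 0.50772 + 0.43459 + 0.52813 + 0.48967 = 1.96011 bits

Marginal of Y (column sums):
  P(Y=0) = 0.213 + 0.031 + 0.149 + 0.216 = 0.609
  P(Y=1) = 0.052 + 0.139 + 0.183 + 0.017 = 0.391
H(X|Y) = Σ_y P(y)·H(X|Y=y):
  Y=0: P(Y=0) = 0.609, P(X|Y=0) = (71/203, 31/609, 149/609, 72/203) → H(X|Y=0) = 1.77610
  Y=1: P(Y=1) = 0.391, P(X|Y=1) = (52/391, 139/391, 183/391, 1/23) → H(X|Y=1) = 1.62684
H(X|Y) = 0.609·1.77610 + 0.391·1.62684 = 1.71774 bits

I(X;Y) = H(X) - H(X|Y) = 1.96011 - 1.71774 = 0.2424 bits

Cross-check via I(X;Y) = H(X) + H(Y) - H(X,Y): computing H(Y) from the column sums and H(X,Y) from the 8 cells in the same way gives H(Y) = 0.96544 bits and H(X,Y) = 2.68318 bits, so
I(X;Y) = 1.96011 + 0.96544 - 2.68318 = 0.2424 bits ✓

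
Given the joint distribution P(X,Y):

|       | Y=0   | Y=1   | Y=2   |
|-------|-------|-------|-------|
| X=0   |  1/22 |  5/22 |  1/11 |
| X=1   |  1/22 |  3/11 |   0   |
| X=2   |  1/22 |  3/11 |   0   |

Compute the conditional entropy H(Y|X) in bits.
0.8488 bits

H(Y|X) = H(X,Y) - H(X)

H(X,Y) = -Σ_{x,y} P(x,y) log₂ P(x,y). Per-cell terms -P(x,y)·log₂P(x,y):
  X=0: 0.20270, 0.48580, 0.31449
  X=1: 0.20270, 0.51122, 0.00000
  X=2: 0.20270, 0.51122, 0.00000
  (cells with P = 0 contribute 0)
Sum of the 9 terms: H(X,Y) = 2.4308 bits

Marginal of X (row sums):
  P(X=0) = 1/22 + 5/22 + 1/11 = 4/11
  P(X=1) = 1/22 + 3/11 + 0 = 7/22
  P(X=2) = 1/22 + 3/11 + 0 = 7/22
H(X) = -[(4/11)·log₂(4/11) + (7/22)·log₂(7/22) + (7/22)·log₂(7/22)]
  = 0.53070 + 0.52566 + 0.52566 = 1.5820 bits

H(Y|X) = H(X,Y) - H(X) = 2.4308 - 1.5820 = 0.8488 bits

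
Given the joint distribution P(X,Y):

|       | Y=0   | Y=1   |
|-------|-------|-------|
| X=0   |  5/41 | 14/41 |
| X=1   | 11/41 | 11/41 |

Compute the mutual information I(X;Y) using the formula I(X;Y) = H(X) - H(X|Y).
0.0431 bits

I(X;Y) = H(X) - H(X|Y)

Marginal of X (row sums):
  P(X=0) = 5/41 + 14/41 = 19/41
  P(X=1) = 11/41 + 11/41 = 22/41
H(X) = -[(19/41)·log₂(19/41) + (22/41)·log₂(22/41)]
  = 0.5142162 + 0.4819183 = 0.9961345 bits

Marginal of Y (column sums):
  P(Y=0) = 5/41 + 11/41 = 16/41
  P(Y=1) = 14/41 + 11/41 = 25/41
H(X|Y) = Σ_y P(y)·H(X|Y=y):
  Y=0: P(Y=0) = 16/41, P(X|Y=0) = (5/16, 11/16) → H(X|Y=0) = 0.8960382
  Y=1: P(Y=1) = 25/41, P(X|Y=1) = (14/25, 11/25) → H(X|Y=1) = 0.9895875
H(X|Y) = (16/41)·0.8960382 + (25/41)·0.9895875 = 0.9530805 bits

I(X;Y) = H(X) - H(X|Y) = 0.9961345 - 0.9530805 = 0.0431 bits

Cross-check via I(X;Y) = H(X) + H(Y) - H(X,Y): computing H(Y) from the column sums and H(X,Y) from the 4 cells in the same way gives H(Y) = 0.9649568 bits and H(X,Y) = 1.9180372 bits, so
I(X;Y) = 0.9961345 + 0.9649568 - 1.9180372 = 0.0431 bits ✓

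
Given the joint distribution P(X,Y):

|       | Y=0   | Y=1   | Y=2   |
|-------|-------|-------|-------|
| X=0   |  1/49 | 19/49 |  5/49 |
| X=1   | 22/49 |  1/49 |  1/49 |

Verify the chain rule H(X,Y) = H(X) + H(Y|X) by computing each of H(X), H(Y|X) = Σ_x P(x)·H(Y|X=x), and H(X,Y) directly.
H(X) = 0.9997 bits, H(Y|X) = 0.7287 bits, H(X,Y) = 1.7284 bits

Marginal of X (row sums):
  P(X=0) = 1/49 + 19/49 + 5/49 = 25/49
  P(X=1) = 22/49 + 1/49 + 1/49 = 24/49
H(X) = -[(25/49)·log₂(25/49) + (24/49)·log₂(24/49)]
  = 0.495333 + 0.504366 = 0.9997 bits

H(Y|X) = Σ_x P(x)·H(Y|X=x):
  X=0: P(X=0) = 25/49, P(Y|X=0) = (1/25, 19/25, 1/5) → H(Y|X=0) = 0.951046
  X=1: P(X=1) = 24/49, P(Y|X=1) = (11/12, 1/24, 1/24) → H(Y|X=1) = 0.497150
H(Y|X) = (25/49)·0.951046 + (24/49)·0.497150 = 0.7287 bits

H(X,Y) = -Σ_{x,y} P(x,y) log₂ P(x,y). Per-cell terms -P(x,y)·log₂P(x,y):
  X=0: 0.114586, 0.529977, 0.335998
  X=1: 0.518696, 0.114586, 0.114586
Sum of the 6 terms: H(X,Y) = 1.7284 bits

Chain rule check:
  H(X) + H(Y|X) = 0.9997 + 0.7287 = 1.7284 bits
  H(X,Y) = 1.7284 bits
✓ Chain rule verified.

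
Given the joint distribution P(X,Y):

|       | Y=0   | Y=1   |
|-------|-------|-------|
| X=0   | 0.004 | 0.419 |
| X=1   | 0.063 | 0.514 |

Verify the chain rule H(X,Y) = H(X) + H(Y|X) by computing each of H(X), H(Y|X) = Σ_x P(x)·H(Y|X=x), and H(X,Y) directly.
H(X) = 0.9828 bits, H(Y|X) = 0.3197 bits, H(X,Y) = 1.3025 bits

Marginal of X (row sums):
  P(X=0) = 0.004 + 0.419 = 0.423
  P(X=1) = 0.063 + 0.514 = 0.577
H(X) = -[0.423·log₂(0.423) + 0.577·log₂(0.577)]
  = 0.52506 + 0.45777 = 0.9828 bits

H(Y|X) = Σ_x P(x)·H(Y|X=x):
  X=0: P(X=0) = 0.423, P(Y|X=0) = (4/423, 419/423) → H(Y|X=0) = 0.07717
  X=1: P(X=1) = 0.577, P(Y|X=1) = (63/577, 514/577) → H(Y|X=1) = 0.49745
H(Y|X) = 0.423·0.07717 + 0.577·0.49745 = 0.3197 bits

H(X,Y) = -Σ_{x,y} P(x,y) log₂ P(x,y). Per-cell terms -P(x,y)·log₂P(x,y):
  X=0: 0.03186, 0.52584
  X=1: 0.25128, 0.49352
Sum of the 4 terms: H(X,Y) = 1.3025 bits

Chain rule check:
  H(X) + H(Y|X) = 0.9828 + 0.3197 = 1.3025 bits
  H(X,Y) = 1.3025 bits
✓ Chain rule verified.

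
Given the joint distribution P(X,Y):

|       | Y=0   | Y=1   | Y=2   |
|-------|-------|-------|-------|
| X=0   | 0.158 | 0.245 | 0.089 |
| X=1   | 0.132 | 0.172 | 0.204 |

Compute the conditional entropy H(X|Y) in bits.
0.9556 bits

H(X|Y) = H(X,Y) - H(Y)

H(X,Y) = -Σ_{x,y} P(x,y) log₂ P(x,y). Per-cell terms -P(x,y)·log₂P(x,y):
  X=0: 0.42060, 0.49714, 0.31061
  X=1: 0.38562, 0.43680, 0.46785
Sum of the 6 terms: H(X,Y) = 2.5186 bits

Marginal of Y (column sums):
  P(Y=0) = 0.158 + 0.132 = 0.290
  P(Y=1) = 0.245 + 0.172 = 0.417
  P(Y=2) = 0.089 + 0.204 = 0.293
H(Y) = -[0.290·log₂(0.290) + 0.417·log₂(0.417) + 0.293·log₂(0.293)]
  = 0.51790 + 0.52620 + 0.51891 = 1.5630 bits

H(X|Y) = H(X,Y) - H(Y) = 2.5186 - 1.5630 = 0.9556 bits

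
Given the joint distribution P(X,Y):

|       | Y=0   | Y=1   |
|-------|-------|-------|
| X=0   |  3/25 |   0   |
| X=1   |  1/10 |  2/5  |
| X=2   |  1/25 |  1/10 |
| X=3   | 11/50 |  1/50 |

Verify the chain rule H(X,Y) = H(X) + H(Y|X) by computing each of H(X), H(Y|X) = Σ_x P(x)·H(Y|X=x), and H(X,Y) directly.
H(X) = 1.7583 bits, H(Y|X) = 0.5811 bits, H(X,Y) = 2.3394 bits

Marginal of X (row sums):
  P(X=0) = 3/25 + 0 = 3/25
  P(X=1) = 1/10 + 2/5 = 1/2
  P(X=2) = 1/25 + 1/10 = 7/50
  P(X=3) = 11/50 + 1/50 = 6/25
H(X) = -[(3/25)·log₂(3/25) + (1/2)·log₂(1/2) + (7/50)·log₂(7/50) + (6/25)·log₂(6/25)]
  = 0.36707 + 0.50000 + 0.39711 + 0.49413 = 1.7583 bits

H(Y|X) = Σ_x P(x)·H(Y|X=x):
  X=0: P(X=0) = 3/25, P(Y|X=0) = (1, 0) → H(Y|X=0) = 0.00000
  X=1: P(X=1) = 1/2, P(Y|X=1) = (1/5, 4/5) → H(Y|X=1) = 0.72193
  X=2: P(X=2) = 7/50, P(Y|X=2) = (2/7, 5/7) → H(Y|X=2) = 0.86312
  X=3: P(X=3) = 6/25, P(Y|X=3) = (11/12, 1/12) → H(Y|X=3) = 0.41382
H(Y|X) = (3/25)·0.00000 + (1/2)·0.72193 + (7/50)·0.86312 + (6/25)·0.41382 = 0.5811 bits

H(X,Y) = -Σ_{x,y} P(x,y) log₂ P(x,y). Per-cell terms -P(x,y)·log₂P(x,y):
  X=0: 0.36707, 0.00000
  X=1: 0.33219, 0.52877
  X=2: 0.18575, 0.33219
  X=3: 0.48057, 0.11288
  (cells with P = 0 contribute 0)
Sum of the 8 terms: H(X,Y) = 2.3394 bits

Chain rule check:
  H(X) + H(Y|X) = 1.7583 + 0.5811 = 2.3394 bits
  H(X,Y) = 2.3394 bits
✓ Chain rule verified.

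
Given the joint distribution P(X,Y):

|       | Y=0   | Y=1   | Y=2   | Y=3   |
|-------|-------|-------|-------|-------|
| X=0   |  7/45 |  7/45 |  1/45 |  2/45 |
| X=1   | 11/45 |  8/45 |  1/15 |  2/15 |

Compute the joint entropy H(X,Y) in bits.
2.7447 bits

H(X,Y) = -Σ_{x,y} P(x,y) log₂ P(x,y). Per-cell terms -P(x,y)·log₂P(x,y):
  X=0: 0.4176, 0.4176, 0.1220, 0.1996
  X=1: 0.4968, 0.4430, 0.2605, 0.3876
Sum of the 8 terms: H(X,Y) = 2.7447 bits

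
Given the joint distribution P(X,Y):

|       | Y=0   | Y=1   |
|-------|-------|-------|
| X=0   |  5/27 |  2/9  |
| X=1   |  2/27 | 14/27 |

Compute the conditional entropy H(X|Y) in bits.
0.8766 bits

H(X|Y) = H(X,Y) - H(Y)

H(X,Y) = -Σ_{x,y} P(x,y) log₂ P(x,y). Per-cell terms -P(x,y)·log₂P(x,y):
  X=0: 0.45055, 0.48221
  X=1: 0.27814, 0.49131
Sum of the 4 terms: H(X,Y) = 1.7022 bits

Marginal of Y (column sums):
  P(Y=0) = 5/27 + 2/27 = 7/27
  P(Y=1) = 2/9 + 14/27 = 20/27
H(Y) = -[(7/27)·log₂(7/27) + (20/27)·log₂(20/27)]
  = 0.50492 + 0.32071 = 0.8256 bits

H(X|Y) = H(X,Y) - H(Y) = 1.7022 - 0.8256 = 0.8766 bits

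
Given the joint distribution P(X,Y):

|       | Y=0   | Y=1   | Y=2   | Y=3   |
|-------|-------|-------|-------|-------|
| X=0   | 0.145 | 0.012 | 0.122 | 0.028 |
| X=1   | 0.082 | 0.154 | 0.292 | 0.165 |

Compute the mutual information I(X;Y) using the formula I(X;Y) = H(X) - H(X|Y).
0.1359 bits

I(X;Y) = H(X) - H(X|Y)

Marginal of X (row sums):
  P(X=0) = 0.145 + 0.012 + 0.122 + 0.028 = 0.307
  P(X=1) = 0.082 + 0.154 + 0.292 + 0.165 = 0.693
H(X) = -[0.307·log₂(0.307) + 0.693·log₂(0.693)]
  = 0.52303 + 0.36665 = 0.88968 bits

Marginal of Y (column sums):
  P(Y=0) = 0.145 + 0.082 = 0.227
  P(Y=1) = 0.012 + 0.154 = 0.166
  P(Y=2) = 0.122 + 0.292 = 0.414
  P(Y=3) = 0.028 + 0.165 = 0.193
H(X|Y) = Σ_y P(y)·H(X|Y=y):
  Y=0: P(Y=0) = 0.227, P(X|Y=0) = (145/227, 82/227) → H(X|Y=0) = 0.94370
  Y=1: P(Y=1) = 0.166, P(X|Y=1) = (6/83, 77/83) → H(X|Y=1) = 0.37441
  Y=2: P(Y=2) = 0.414, P(X|Y=2) = (61/207, 146/207) → H(X|Y=2) = 0.87470
  Y=3: P(Y=3) = 0.193, P(X|Y=3) = (28/193, 165/193) → H(X|Y=3) = 0.59738
H(X|Y) = 0.227·0.94370 + 0.166·0.37441 + 0.414·0.87470 + 0.193·0.59738 = 0.75379 bits

I(X;Y) = H(X) - H(X|Y) = 0.88968 - 0.75379 = 0.1359 bits

Cross-check via I(X;Y) = H(X) + H(Y) - H(X,Y): computing H(Y) from the column sums and H(X,Y) from the 8 cells in the same way gives H(Y) = 1.90045 bits and H(X,Y) = 2.65425 bits, so
I(X;Y) = 0.88968 + 1.90045 - 2.65425 = 0.1359 bits ✓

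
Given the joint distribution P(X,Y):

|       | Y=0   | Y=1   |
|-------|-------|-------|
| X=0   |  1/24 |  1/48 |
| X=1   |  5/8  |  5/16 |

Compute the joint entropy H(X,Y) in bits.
1.2556 bits

H(X,Y) = -Σ_{x,y} P(x,y) log₂ P(x,y). Per-cell terms -P(x,y)·log₂P(x,y):
  X=0: 0.1910, 0.1164
  X=1: 0.4238, 0.5244
Sum of the 4 terms: H(X,Y) = 1.2556 bits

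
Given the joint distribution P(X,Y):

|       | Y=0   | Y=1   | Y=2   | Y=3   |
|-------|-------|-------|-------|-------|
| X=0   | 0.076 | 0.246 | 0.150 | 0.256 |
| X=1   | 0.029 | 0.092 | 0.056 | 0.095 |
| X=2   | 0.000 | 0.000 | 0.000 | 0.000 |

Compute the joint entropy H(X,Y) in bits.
2.7144 bits

H(X,Y) = -Σ_{x,y} P(x,y) log₂ P(x,y). Per-cell terms -P(x,y)·log₂P(x,y):
  X=0: 0.282557, 0.497724, 0.410545, 0.503241
  X=1: 0.148126, 0.316684, 0.232872, 0.322613
  X=2: 0.000000, 0.000000, 0.000000, 0.000000
  (cells with P = 0 contribute 0)
Sum of the 12 terms: H(X,Y) = 2.7144 bits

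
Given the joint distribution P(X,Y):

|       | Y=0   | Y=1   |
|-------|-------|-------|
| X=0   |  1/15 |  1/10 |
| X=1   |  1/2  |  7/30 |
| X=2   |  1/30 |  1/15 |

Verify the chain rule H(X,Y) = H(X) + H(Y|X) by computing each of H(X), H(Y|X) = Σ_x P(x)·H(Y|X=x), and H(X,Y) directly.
H(X) = 1.0912 bits, H(Y|X) = 0.9154 bits, H(X,Y) = 2.0066 bits

Marginal of X (row sums):
  P(X=0) = 1/15 + 1/10 = 1/6
  P(X=1) = 1/2 + 7/30 = 11/15
  P(X=2) = 1/30 + 1/15 = 1/10
H(X) = -[(1/6)·log₂(1/6) + (11/15)·log₂(11/15) + (1/10)·log₂(1/10)]
  = 0.43083 + 0.32814 + 0.33219 = 1.0912 bits

H(Y|X) = Σ_x P(x)·H(Y|X=x):
  X=0: P(X=0) = 1/6, P(Y|X=0) = (2/5, 3/5) → H(Y|X=0) = 0.97095
  X=1: P(X=1) = 11/15, P(Y|X=1) = (15/22, 7/22) → H(Y|X=1) = 0.90239
  X=2: P(X=2) = 1/10, P(Y|X=2) = (1/3, 2/3) → H(Y|X=2) = 0.91830
H(Y|X) = (1/6)·0.97095 + (11/15)·0.90239 + (1/10)·0.91830 = 0.9154 bits

H(X,Y) = -Σ_{x,y} P(x,y) log₂ P(x,y). Per-cell terms -P(x,y)·log₂P(x,y):
  X=0: 0.26046, 0.33219
  X=1: 0.50000, 0.48989
  X=2: 0.16356, 0.26046
Sum of the 6 terms: H(X,Y) = 2.0066 bits

Chain rule check:
  H(X) + H(Y|X) = 1.0912 + 0.9154 = 2.0066 bits
  H(X,Y) = 2.0066 bits
✓ Chain rule verified.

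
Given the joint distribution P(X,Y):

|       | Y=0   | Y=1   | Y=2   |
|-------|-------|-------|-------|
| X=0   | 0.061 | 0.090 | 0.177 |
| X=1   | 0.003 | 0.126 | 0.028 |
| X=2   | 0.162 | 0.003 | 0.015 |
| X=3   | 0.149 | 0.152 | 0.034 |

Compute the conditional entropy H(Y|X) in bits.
1.1560 bits

H(Y|X) = H(X,Y) - H(X)

H(X,Y) = -Σ_{x,y} P(x,y) log₂ P(x,y). Per-cell terms -P(x,y)·log₂P(x,y):
  X=0: 0.24614, 0.31265, 0.44218
  X=1: 0.02514, 0.37655, 0.14444
  X=2: 0.42540, 0.02514, 0.09088
  X=3: 0.40925, 0.41311, 0.16586
Sum of the 12 terms: H(X,Y) = 3.0767 bits

Marginal of X (row sums):
  P(X=0) = 0.061 + 0.090 + 0.177 = 0.328
  P(X=1) = 0.003 + 0.126 + 0.028 = 0.157
  P(X=2) = 0.162 + 0.003 + 0.015 = 0.180
  P(X=3) = 0.149 + 0.152 + 0.034 = 0.335
H(X) = -[0.328·log₂(0.328) + 0.157·log₂(0.157) + 0.180·log₂(0.180) + 0.335·log₂(0.335)]
  = 0.52750 + 0.41937 + 0.44531 + 0.52855 = 1.9207 bits

H(Y|X) = H(X,Y) - H(X) = 3.0767 - 1.9207 = 1.1560 bits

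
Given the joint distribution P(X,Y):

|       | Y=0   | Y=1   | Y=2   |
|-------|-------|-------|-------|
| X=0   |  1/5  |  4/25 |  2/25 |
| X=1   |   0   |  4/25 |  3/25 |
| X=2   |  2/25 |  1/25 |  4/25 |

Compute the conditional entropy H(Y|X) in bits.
1.3197 bits

H(Y|X) = H(X,Y) - H(X)

H(X,Y) = -Σ_{x,y} P(x,y) log₂ P(x,y). Per-cell terms -P(x,y)·log₂P(x,y):
  X=0: 0.46439, 0.42302, 0.29151
  X=1: 0.00000, 0.42302, 0.36707
  X=2: 0.29151, 0.18575, 0.42302
  (cells with P = 0 contribute 0)
Sum of the 9 terms: H(X,Y) = 2.8693 bits

Marginal of X (row sums):
  P(X=0) = 1/5 + 4/25 + 2/25 = 11/25
  P(X=1) = 0 + 4/25 + 3/25 = 7/25
  P(X=2) = 2/25 + 1/25 + 4/25 = 7/25
H(X) = -[(11/25)·log₂(11/25) + (7/25)·log₂(7/25) + (7/25)·log₂(7/25)]
  = 0.52115 + 0.51422 + 0.51422 = 1.5496 bits

H(Y|X) = H(X,Y) - H(X) = 2.8693 - 1.5496 = 1.3197 bits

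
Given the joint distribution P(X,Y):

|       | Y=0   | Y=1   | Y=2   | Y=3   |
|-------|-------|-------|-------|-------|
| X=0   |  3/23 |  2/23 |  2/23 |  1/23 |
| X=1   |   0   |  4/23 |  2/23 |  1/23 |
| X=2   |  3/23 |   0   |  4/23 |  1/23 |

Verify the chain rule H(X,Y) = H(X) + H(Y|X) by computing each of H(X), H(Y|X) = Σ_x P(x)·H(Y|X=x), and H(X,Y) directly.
H(X) = 1.5822 bits, H(Y|X) = 1.5714 bits, H(X,Y) = 3.1536 bits

Marginal of X (row sums):
  P(X=0) = 3/23 + 2/23 + 2/23 + 1/23 = 8/23
  P(X=1) = 0 + 4/23 + 2/23 + 1/23 = 7/23
  P(X=2) = 3/23 + 0 + 4/23 + 1/23 = 8/23
H(X) = -[(8/23)·log₂(8/23) + (7/23)·log₂(7/23) + (8/23)·log₂(8/23)]
  = 0.52993 + 0.52232 + 0.52993 = 1.5822 bits

H(Y|X) = Σ_x P(x)·H(Y|X=x):
  X=0: P(X=0) = 8/23, P(Y|X=0) = (3/8, 1/4, 1/4, 1/8) → H(Y|X=0) = 1.90564
  X=1: P(X=1) = 7/23, P(Y|X=1) = (0, 4/7, 2/7, 1/7) → H(Y|X=1) = 1.37878
  X=2: P(X=2) = 8/23, P(Y|X=2) = (3/8, 0, 1/2, 1/8) → H(Y|X=2) = 1.40564
H(Y|X) = (8/23)·1.90564 + (7/23)·1.37878 + (8/23)·1.40564 = 1.5714 bits

H(X,Y) = -Σ_{x,y} P(x,y) log₂ P(x,y). Per-cell terms -P(x,y)·log₂P(x,y):
  X=0: 0.38330, 0.30640, 0.30640, 0.19668
  X=1: 0.00000, 0.43888, 0.30640, 0.19668
  X=2: 0.38330, 0.00000, 0.43888, 0.19668
  (cells with P = 0 contribute 0)
Sum of the 12 terms: H(X,Y) = 3.1536 bits

Chain rule check:
  H(X) + H(Y|X) = 1.5822 + 1.5714 = 3.1536 bits
  H(X,Y) = 3.1536 bits
✓ Chain rule verified.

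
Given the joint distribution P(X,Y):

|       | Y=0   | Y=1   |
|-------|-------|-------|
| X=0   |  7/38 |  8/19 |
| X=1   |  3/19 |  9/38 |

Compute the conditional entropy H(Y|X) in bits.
0.9199 bits

H(Y|X) = H(X,Y) - H(X)

H(X,Y) = -Σ_{x,y} P(x,y) log₂ P(x,y). Per-cell terms -P(x,y)·log₂P(x,y):
  X=0: 0.44958, 0.52544
  X=1: 0.42047, 0.49216
Sum of the 4 terms: H(X,Y) = 1.88765 bits

Marginal of X (row sums):
  P(X=0) = 7/38 + 8/19 = 23/38
  P(X=1) = 3/19 + 9/38 = 15/38
H(X) = -[(23/38)·log₂(23/38) + (15/38)·log₂(15/38)]
  = 0.43843 + 0.52936 = 0.96779 bits

H(Y|X) = H(X,Y) - H(X) = 1.88765 - 0.96779 = 0.9199 bits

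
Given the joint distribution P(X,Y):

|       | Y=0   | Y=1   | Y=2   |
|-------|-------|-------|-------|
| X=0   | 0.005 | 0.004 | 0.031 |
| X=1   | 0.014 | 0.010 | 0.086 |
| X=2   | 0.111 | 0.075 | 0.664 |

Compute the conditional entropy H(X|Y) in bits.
0.7353 bits

H(X|Y) = H(X,Y) - H(Y)

H(X,Y) = -Σ_{x,y} P(x,y) log₂ P(x,y). Per-cell terms -P(x,y)·log₂P(x,y):
  X=0: 0.038219, 0.031863, 0.155359
  X=1: 0.086218, 0.066439, 0.304399
  X=2: 0.352022, 0.280272, 0.392255
Sum of the 9 terms: H(X,Y) = 1.70705 bits

Marginal of Y (column sums):
  P(Y=0) = 0.005 + 0.014 + 0.111 = 0.130
  P(Y=1) = 0.004 + 0.010 + 0.075 = 0.089
  P(Y=2) = 0.031 + 0.086 + 0.664 = 0.781
H(Y) = -[0.130·log₂(0.130) + 0.089·log₂(0.089) + 0.781·log₂(0.781)]
  = 0.382644 + 0.310615 + 0.278509 = 0.97177 bits

H(X|Y) = H(X,Y) - H(Y) = 1.70705 - 0.97177 = 0.7353 bits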